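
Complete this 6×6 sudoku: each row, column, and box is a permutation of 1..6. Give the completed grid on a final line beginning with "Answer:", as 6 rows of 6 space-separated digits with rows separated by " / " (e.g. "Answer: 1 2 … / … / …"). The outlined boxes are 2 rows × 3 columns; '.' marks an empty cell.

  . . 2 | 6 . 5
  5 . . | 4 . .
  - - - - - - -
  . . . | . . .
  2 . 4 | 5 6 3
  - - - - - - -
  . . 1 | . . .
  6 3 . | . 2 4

Step 1. [r4c2∈{1}] nothing but 1 survives at r4c2, so r4c2=1.
Step 2. [r1c1∈{1,3,4}] col 1 places 1 nowhere but r1c1. So r1c1=1.
Step 3. [r2c3∈{3,6}] across box 1, 3 lands solely at r2c3, so r2c3=3.
Step 4. [r5c5∈{3,5}] across col 5, 5 lands solely at r5c5. So r5c5=5.
Step 5. [r3c3∈{5,6}] across col 3, 6 lands solely at r3c3. So r3c3=6.
Step 6. [r3c4∈{1,2}] col 4 places 2 nowhere but r3c4. So r3c4=2.
Step 7. [r2c5∈{1}] r2c5's peers cover all but 1 ⇒ r2c5=1.
Step 8. [r1c2∈{4}] r1c2 is down to just 4, so r1c2=4.
Step 9. [r3c1∈{3}] nothing but 3 survives at r3c1 ⇒ r3c1=3.
Step 10. [r2c6∈{2}] only 2 remains possible at r2c6, so r2c6=2.
Step 11. [r1c5∈{3}] r1c5's peers cover all but 3, so r1c5=3.
Step 12. [r3c2∈{5}] only 5 remains possible at r3c2 ⇒ r3c2=5.
Step 13. [r3c6∈{1}] r3c6 has the single candidate 1. So r3c6=1.
Step 14. [r6c4∈{1}] nothing but 1 survives at r6c4 ⇒ r6c4=1.
Step 15. [r5c2∈{2}] nothing but 2 survives at r5c2, so r5c2=2.
Step 16. [r5c4∈{3}] r5c4 has the single candidate 3 ⇒ r5c4=3.
Step 17. [r3c5∈{4}] only 4 remains possible at r3c5 ⇒ r3c5=4.
Step 18. [r5c6∈{6}] r5c6 is down to just 6 ⇒ r5c6=6.
Step 19. [r5c1∈{4}] nothing but 4 survives at r5c1 ⇒ r5c1=4.
Step 20. [r6c3∈{5}] r6c3 has the single candidate 5. So r6c3=5.
Step 21. [r2c2∈{6}] r2c2 is down to just 6 ⇒ r2c2=6.

Answer: 1 4 2 6 3 5 / 5 6 3 4 1 2 / 3 5 6 2 4 1 / 2 1 4 5 6 3 / 4 2 1 3 5 6 / 6 3 5 1 2 4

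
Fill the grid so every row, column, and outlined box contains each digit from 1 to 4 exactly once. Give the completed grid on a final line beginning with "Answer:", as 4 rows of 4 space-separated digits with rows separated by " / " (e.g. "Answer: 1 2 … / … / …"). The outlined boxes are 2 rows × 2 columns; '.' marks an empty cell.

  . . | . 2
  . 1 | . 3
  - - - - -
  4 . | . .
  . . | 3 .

Step 1. [r3c3∈{1,2}] 2 has one home in col 3: r3c3 ⇒ r3c3=2.
Step 2. [r4c1∈{1,2}] 1 has one home in col 1: r4c1, so r4c1=1.
Step 3. [r1c2∈{3,4}] col 2 places 4 nowhere but r1c2. So r1c2=4.
Step 4. [r3c4∈{1}] only 1 remains possible at r3c4, so r3c4=1.
Step 5. [r2c1∈{2}] r2c1 has the single candidate 2 ⇒ r2c1=2.
Step 6. [r3c2∈{3}] r3c2 is down to just 3. So r3c2=3.
Step 7. [r4c2∈{2}] r4c2's peers cover all but 2 ⇒ r4c2=2.
Step 8. [r1c1∈{3}] r1c1 has the single candidate 3, so r1c1=3.
Step 9. [r1c3∈{1}] nothing but 1 survives at r1c3. So r1c3=1.
Step 10. [r4c4∈{4}] only 4 remains possible at r4c4. So r4c4=4.
Step 11. [r2c3∈{4}] r2c3's peers cover all but 4. So r2c3=4.

Answer: 3 4 1 2 / 2 1 4 3 / 4 3 2 1 / 1 2 3 4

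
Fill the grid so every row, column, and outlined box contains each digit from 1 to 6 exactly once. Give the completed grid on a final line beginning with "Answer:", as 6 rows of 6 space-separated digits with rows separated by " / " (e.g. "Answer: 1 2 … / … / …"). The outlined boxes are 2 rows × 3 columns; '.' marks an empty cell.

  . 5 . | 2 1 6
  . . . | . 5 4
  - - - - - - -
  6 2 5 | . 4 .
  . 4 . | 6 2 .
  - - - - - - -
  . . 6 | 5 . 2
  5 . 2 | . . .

Step 1. [r5c5∈{3}] r5c5 is down to just 3 ⇒ r5c5=3.
Step 2. [r6c6∈{1}] r6c6 is down to just 1. So r6c6=1.
Step 3. [r2c4∈{3}] r2c4 has the single candidate 3, so r2c4=3.
Step 4. [r2c3∈{1}] only 1 remains possible at r2c3 ⇒ r2c3=1.
Step 5. [r4c3∈{3}] nothing but 3 survives at r4c3. So r4c3=3.
Step 6. [r5c1∈{1,4}] r5c1 is the only open cell in row 5 admitting 4. So r5c1=4.
Step 7. [r1c3∈{4}] only 4 remains possible at r1c3, so r1c3=4.
Step 8. [r2c2∈{6}] r2c2's peers cover all but 6 ⇒ r2c2=6.
Step 9. [r3c6∈{3}] r3c6 is down to just 3 ⇒ r3c6=3.
Step 10. [r2c1∈{2}] r2c1's peers cover all but 2. So r2c1=2.
Step 11. [r1c1∈{3}] only 3 remains possible at r1c1 ⇒ r1c1=3.
Step 12. [r3c4∈{1}] only 1 remains possible at r3c4. So r3c4=1.
Step 13. [r6c2∈{3}] r6c2's peers cover all but 3 ⇒ r6c2=3.
Step 14. [r4c1∈{1}] r4c1 has the single candidate 1. So r4c1=1.
Step 15. [r6c5∈{6}] r6c5's peers cover all but 6, so r6c5=6.
Step 16. [r5c2∈{1}] r5c2 has the single candidate 1. So r5c2=1.
Step 17. [r4c6∈{5}] only 5 remains possible at r4c6, so r4c6=5.
Step 18. [r6c4∈{4}] nothing but 4 survives at r6c4. So r6c4=4.

Answer: 3 5 4 2 1 6 / 2 6 1 3 5 4 / 6 2 5 1 4 3 / 1 4 3 6 2 5 / 4 1 6 5 3 2 / 5 3 2 4 6 1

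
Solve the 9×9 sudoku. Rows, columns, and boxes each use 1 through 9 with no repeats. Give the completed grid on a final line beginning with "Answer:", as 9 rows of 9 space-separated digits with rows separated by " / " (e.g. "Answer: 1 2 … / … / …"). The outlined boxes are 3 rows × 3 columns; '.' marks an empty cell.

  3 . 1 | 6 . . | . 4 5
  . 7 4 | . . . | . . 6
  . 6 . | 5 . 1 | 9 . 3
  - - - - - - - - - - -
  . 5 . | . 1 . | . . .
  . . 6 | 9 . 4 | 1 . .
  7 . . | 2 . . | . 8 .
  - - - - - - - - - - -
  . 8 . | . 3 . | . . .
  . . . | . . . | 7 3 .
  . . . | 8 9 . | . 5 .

Step 1. [r5c2∈{2,3}] in row 5, 3 fits only at r5c2. So r5c2=3.
Step 2. [r6c3∈{9}] r6c3 has the single candidate 9 ⇒ r6c3=9.
Step 3. [r6c9∈{4}] r6c9's peers cover all but 4, so r6c9=4.
Step 4. [r4c1∈{2,4,8}] 4 has one home in row 4: r4c1 ⇒ r4c1=4.
Step 5. [r2c1∈{2,5,8,9}] in row 2, 5 fits only at r2c1. So r2c1=5.
Step 6. [r5c5∈{5,7,8}] in row 5, 5 fits only at r5c5, so r5c5=5.
Step 7. [r4c6∈{3,6,7,8}] 8 has one home in box 5: r4c6 ⇒ r4c6=8.
Step 8. [r4c3∈{2}] nothing but 2 survives at r4c3 ⇒ r4c3=2.
Step 9. [r4c4∈{3,7}] across box 5, 7 lands solely at r4c4 ⇒ r4c4=7.
Step 10. [r3c5∈{2,4,7,8}] 4 has one home in row 3: r3c5, so r3c5=4.
Step 11. [r4c9∈{9}] r4c9 is down to just 9. So r4c9=9.
Step 12. [r7c8∈{1,2,6,9}] 9 has one home in col 8: r7c8 ⇒ r7c8=9.
Step 13. [r8c1∈{1,2,6,9}] col 1 places 9 nowhere but r8c1. So r8c1=9.
Step 14. [r6c5∈{6}] r6c5's peers cover all but 6, so r6c5=6.
Step 15. [r8c5∈{2}] only 2 remains possible at r8c5, so r8c5=2.
Step 16. [r2c6∈{2,3,9}] in row 2, 9 fits only at r2c6 ⇒ r2c6=9.
Step 17. [r8c6∈{5,6}] row 8 places 6 nowhere but r8c6, so r8c6=6.
Step 18. [r9c6∈{7}] nothing but 7 survives at r9c6 ⇒ r9c6=7.
Step 19. [r5c9∈{2,7}] r5c9 is the only open cell in col 9 admitting 7 ⇒ r5c9=7.
Step 20. [r2c5∈{8}] nothing but 8 survives at r2c5 ⇒ r2c5=8.
Step 21. [r2c7∈{2}] r2c7 is down to just 2, so r2c7=2.
Step 22. [r3c1∈{2,8}] r3c1 is the only open cell in row 3 admitting 2, so r3c1=2.
Step 23. [r9c2∈{1,2,4}] in col 2, 2 fits only at r9c2 ⇒ r9c2=2.
Step 24. [r9c9∈{1}] nothing but 1 survives at r9c9 ⇒ r9c9=1.
Step 25. [r7c1∈{1,6}] col 1 places 1 nowhere but r7c1 ⇒ r7c1=1.
Step 26. [r7c7∈{4,6}] in row 7, 6 fits only at r7c7. So r7c7=6.
Step 27. [r8c4∈{1,4}] r8c4 is the only open cell in row 8 admitting 1, so r8c4=1.
Step 28. [r7c6∈{5}] only 5 remains possible at r7c6, so r7c6=5.
Step 29. [r6c6∈{3}] only 3 remains possible at r6c6 ⇒ r6c6=3.
Step 30. [r6c7∈{5}] only 5 remains possible at r6c7 ⇒ r6c7=5.
Step 31. [r1c7∈{8}] r1c7 is down to just 8. So r1c7=8.
Step 32. [r4c8∈{6}] r4c8's peers cover all but 6 ⇒ r4c8=6.
Step 33. [r1c5∈{7}] nothing but 7 survives at r1c5, so r1c5=7.
Step 34. [r6c2∈{1}] r6c2's peers cover all but 1 ⇒ r6c2=1.
Step 35. [r5c1∈{8}] r5c1's peers cover all but 8. So r5c1=8.
Step 36. [r8c9∈{8}] only 8 remains possible at r8c9 ⇒ r8c9=8.
Step 37. [r8c2∈{4}] r8c2 has the single candidate 4, so r8c2=4.
Step 38. [r5c8∈{2}] r5c8 is down to just 2 ⇒ r5c8=2.
Step 39. [r3c3∈{8}] r3c3 is down to just 8 ⇒ r3c3=8.
Step 40. [r7c9∈{2}] r7c9's peers cover all but 2 ⇒ r7c9=2.
Step 41. [r4c7∈{3}] nothing but 3 survives at r4c7, so r4c7=3.
Step 42. [r2c8∈{1}] r2c8's peers cover all but 1. So r2c8=1.
Step 43. [r9c7∈{4}] r9c7 has the single candidate 4. So r9c7=4.
Step 44. [r1c2∈{9}] only 9 remains possible at r1c2 ⇒ r1c2=9.
Step 45. [r7c3∈{7}] nothing but 7 survives at r7c3. So r7c3=7.
Step 46. [r1c6∈{2}] r1c6's peers cover all but 2. So r1c6=2.
Step 47. [r9c1∈{6}] r9c1 is down to just 6 ⇒ r9c1=6.
Step 48. [r2c4∈{3}] r2c4 is down to just 3, so r2c4=3.
Step 49. [r3c8∈{7}] nothing but 7 survives at r3c8. So r3c8=7.
Step 50. [r8c3∈{5}] r8c3 has the single candidate 5 ⇒ r8c3=5.
Step 51. [r7c4∈{4}] nothing but 4 survives at r7c4. So r7c4=4.
Step 52. [r9c3∈{3}] r9c3 is down to just 3, so r9c3=3.

Answer: 3 9 1 6 7 2 8 4 5 / 5 7 4 3 8 9 2 1 6 / 2 6 8 5 4 1 9 7 3 / 4 5 2 7 1 8 3 6 9 / 8 3 6 9 5 4 1 2 7 / 7 1 9 2 6 3 5 8 4 / 1 8 7 4 3 5 6 9 2 / 9 4 5 1 2 6 7 3 8 / 6 2 3 8 9 7 4 5 1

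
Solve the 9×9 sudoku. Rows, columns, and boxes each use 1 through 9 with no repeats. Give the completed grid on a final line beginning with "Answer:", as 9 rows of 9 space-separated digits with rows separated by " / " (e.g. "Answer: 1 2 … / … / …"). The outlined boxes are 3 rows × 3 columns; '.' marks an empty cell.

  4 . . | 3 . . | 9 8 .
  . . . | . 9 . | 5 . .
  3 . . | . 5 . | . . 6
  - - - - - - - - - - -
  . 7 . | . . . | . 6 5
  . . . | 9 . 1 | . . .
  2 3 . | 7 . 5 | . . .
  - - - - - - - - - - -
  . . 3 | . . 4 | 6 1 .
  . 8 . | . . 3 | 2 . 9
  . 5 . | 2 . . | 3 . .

Step 1. [r5c2∈{4,6}] in col 2, 4 fits only at r5c2, so r5c2=4.
Step 2. [r1c3∈{1,2,5,6,7}] r1c3 is the only open cell in row 1 admitting 5, so r1c3=5.
Step 3. [r9c6∈{6,7,8,9}] across col 6, 9 lands solely at r9c6, so r9c6=9.
Step 4. [r7c2∈{2,9}] in row 7, 2 fits only at r7c2 ⇒ r7c2=2.
Step 5. [r4c5∈{2,3,4,8}] in row 4, 3 fits only at r4c5, so r4c5=3.
Step 6. [r6c5∈{4,6,8}] across col 5, 4 lands solely at r6c5. So r6c5=4.
Step 7. [r4c4∈{8}] r4c4 has the single candidate 8 ⇒ r4c4=8.
Step 8. [r6c3∈{1,6,8,9}] r6c3 is the only open cell in row 6 admitting 6, so r6c3=6.
Step 9. [r5c3∈{8}] r5c3 has the single candidate 8. So r5c3=8.
Step 10. [r2c1∈{1,6,7,8}] in col 1, 8 fits only at r2c1. So r2c1=8.
Step 11. [r5c5∈{2,6}] in row 5, 6 fits only at r5c5. So r5c5=6.
Step 12. [r1c5∈{1,2,7}] r1c5 is the only open cell in col 5 admitting 2, so r1c5=2.
Step 13. [r8c4∈{1,5,6}] r8c4 is the only open cell in box 8 admitting 6, so r8c4=6.
Step 14. [r5c7∈{7}] r5c7 is down to just 7. So r5c7=7.
Step 15. [r8c8∈{4,5,7}] in row 8, 5 fits only at r8c8 ⇒ r8c8=5.
Step 16. [r8c3∈{1,4,7}] in row 8, 4 fits only at r8c3, so r8c3=4.
Step 17. [r4c7∈{1,4}] 4 has one home in row 4: r4c7. So r4c7=4.
Step 18. [r3c7∈{1}] r3c7 is down to just 1. So r3c7=1.
Step 19. [r1c9∈{7}] r1c9's peers cover all but 7 ⇒ r1c9=7.
Step 20. [r9c8∈{4,7}] r9c8 is the only open cell in col 8 admitting 7 ⇒ r9c8=7.
Step 21. [r9c3∈{1}] only 1 remains possible at r9c3, so r9c3=1.
Step 22. [r7c9∈{8}] nothing but 8 survives at r7c9, so r7c9=8.
Step 23. [r8c1∈{7}] r8c1's peers cover all but 7. So r8c1=7.
Step 24. [r3c4∈{4}] r3c4 has the single candidate 4 ⇒ r3c4=4.
Step 25. [r3c8∈{2}] r3c8's peers cover all but 2 ⇒ r3c8=2.
Step 26. [r1c2∈{1,6}] in row 1, 1 fits only at r1c2 ⇒ r1c2=1.
Step 27. [r2c8∈{3,4}] across col 8, 4 lands solely at r2c8, so r2c8=4.
Step 28. [r4c3∈{9}] r4c3's peers cover all but 9, so r4c3=9.
Step 29. [r3c3∈{7}] nothing but 7 survives at r3c3, so r3c3=7.
Step 30. [r2c6∈{6,7}] across row 2, 7 lands solely at r2c6 ⇒ r2c6=7.
Step 31. [r5c9∈{2,3}] 2 has one home in row 5: r5c9, so r5c9=2.
Step 32. [r7c1∈{9}] r7c1 has the single candidate 9 ⇒ r7c1=9.
Step 33. [r7c5∈{7}] nothing but 7 survives at r7c5, so r7c5=7.
Step 34. [r5c8∈{3}] only 3 remains possible at r5c8. So r5c8=3.
Step 35. [r6c7∈{8}] only 8 remains possible at r6c7, so r6c7=8.
Step 36. [r9c1∈{6}] only 6 remains possible at r9c1, so r9c1=6.
Step 37. [r4c6∈{2}] r4c6's peers cover all but 2 ⇒ r4c6=2.
Step 38. [r9c5∈{8}] r9c5 is down to just 8 ⇒ r9c5=8.
Step 39. [r7c4∈{5}] r7c4's peers cover all but 5, so r7c4=5.
Step 40. [r2c2∈{6}] nothing but 6 survives at r2c2, so r2c2=6.
Step 41. [r3c6∈{8}] only 8 remains possible at r3c6 ⇒ r3c6=8.
Step 42. [r5c1∈{5}] only 5 remains possible at r5c1. So r5c1=5.
Step 43. [r1c6∈{6}] r1c6's peers cover all but 6 ⇒ r1c6=6.
Step 44. [r6c8∈{9}] r6c8's peers cover all but 9 ⇒ r6c8=9.
Step 45. [r2c3∈{2}] only 2 remains possible at r2c3, so r2c3=2.
Step 46. [r4c1∈{1}] only 1 remains possible at r4c1. So r4c1=1.
Step 47. [r2c9∈{3}] r2c9's peers cover all but 3, so r2c9=3.
Step 48. [r2c4∈{1}] r2c4's peers cover all but 1 ⇒ r2c4=1.
Step 49. [r6c9∈{1}] r6c9 has the single candidate 1. So r6c9=1.
Step 50. [r8c5∈{1}] r8c5's peers cover all but 1 ⇒ r8c5=1.
Step 51. [r3c2∈{9}] r3c2 is down to just 9, so r3c2=9.
Step 52. [r9c9∈{4}] r9c9 is down to just 4 ⇒ r9c9=4.

Answer: 4 1 5 3 2 6 9 8 7 / 8 6 2 1 9 7 5 4 3 / 3 9 7 4 5 8 1 2 6 / 1 7 9 8 3 2 4 6 5 / 5 4 8 9 6 1 7 3 2 / 2 3 6 7 4 5 8 9 1 / 9 2 3 5 7 4 6 1 8 / 7 8 4 6 1 3 2 5 9 / 6 5 1 2 8 9 3 7 4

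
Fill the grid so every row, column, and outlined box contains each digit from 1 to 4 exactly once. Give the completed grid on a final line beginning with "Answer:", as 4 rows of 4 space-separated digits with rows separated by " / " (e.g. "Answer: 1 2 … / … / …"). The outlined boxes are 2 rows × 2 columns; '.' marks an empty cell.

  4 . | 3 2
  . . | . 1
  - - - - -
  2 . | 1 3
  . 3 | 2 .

Step 1. [r2c1∈{3}] nothing but 3 survives at r2c1. So r2c1=3.
Step 2. [r4c4∈{4}] nothing but 4 survives at r4c4, so r4c4=4.
Step 3. [r2c2∈{2}] only 2 remains possible at r2c2 ⇒ r2c2=2.
Step 4. [r4c1∈{1}] r4c1 has the single candidate 1, so r4c1=1.
Step 5. [r3c2∈{4}] r3c2's peers cover all but 4. So r3c2=4.
Step 6. [r2c3∈{4}] r2c3's peers cover all but 4. So r2c3=4.
Step 7. [r1c2∈{1}] r1c2 has the single candidate 1, so r1c2=1.

Answer: 4 1 3 2 / 3 2 4 1 / 2 4 1 3 / 1 3 2 4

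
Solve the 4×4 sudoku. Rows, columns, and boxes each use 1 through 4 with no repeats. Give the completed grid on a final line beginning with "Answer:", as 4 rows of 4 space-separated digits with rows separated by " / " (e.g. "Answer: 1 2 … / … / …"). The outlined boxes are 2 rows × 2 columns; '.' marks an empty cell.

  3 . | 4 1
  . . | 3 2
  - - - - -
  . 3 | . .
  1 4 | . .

Step 1. [r3c3∈{1,2}] r3c3 is the only open cell in row 3 admitting 1, so r3c3=1.
Step 2. [r2c2∈{1}] nothing but 1 survives at r2c2, so r2c2=1.
Step 3. [r4c3∈{2}] r4c3 is down to just 2 ⇒ r4c3=2.
Step 4. [r1c2∈{2}] r1c2 has the single candidate 2 ⇒ r1c2=2.
Step 5. [r4c4∈{3}] r4c4 has the single candidate 3. So r4c4=3.
Step 6. [r3c1∈{2}] r3c1's peers cover all but 2 ⇒ r3c1=2.
Step 7. [r3c4∈{4}] r3c4's peers cover all but 4, so r3c4=4.
Step 8. [r2c1∈{4}] r2c1 has the single candidate 4, so r2c1=4.

Answer: 3 2 4 1 / 4 1 3 2 / 2 3 1 4 / 1 4 2 3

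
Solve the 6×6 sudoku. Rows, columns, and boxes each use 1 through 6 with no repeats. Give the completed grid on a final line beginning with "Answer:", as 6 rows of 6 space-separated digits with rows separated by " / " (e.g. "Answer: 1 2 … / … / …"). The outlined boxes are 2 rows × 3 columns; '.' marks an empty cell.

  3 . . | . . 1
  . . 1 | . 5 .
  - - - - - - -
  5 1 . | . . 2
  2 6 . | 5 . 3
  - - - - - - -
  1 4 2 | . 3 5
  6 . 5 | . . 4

Step 1. [r2c4∈{2,3,4,6}] across row 2, 3 lands solely at r2c4 ⇒ r2c4=3.
Step 2. [r1c3∈{4,6}] 6 has one home in col 3: r1c3, so r1c3=6.
Step 3. [r4c5∈{1,4}] 1 has one home in row 4: r4c5. So r4c5=1.
Step 4. [r6c5∈{2}] r6c5's peers cover all but 2 ⇒ r6c5=2.
Step 5. [r3c5∈{4,6}] r3c5 is the only open cell in col 5 admitting 6 ⇒ r3c5=6.
Step 6. [r1c4∈{2,4}] across col 4, 2 lands solely at r1c4, so r1c4=2.
Step 7. [r3c3∈{3,4}] 3 has one home in row 3: r3c3 ⇒ r3c3=3.
Step 8. [r1c2∈{5}] r1c2 has the single candidate 5. So r1c2=5.
Step 9. [r1c5∈{4}] nothing but 4 survives at r1c5, so r1c5=4.
Step 10. [r3c4∈{4}] r3c4 has the single candidate 4 ⇒ r3c4=4.
Step 11. [r2c6∈{6}] r2c6 has the single candidate 6, so r2c6=6.
Step 12. [r6c2∈{3}] r6c2's peers cover all but 3. So r6c2=3.
Step 13. [r2c2∈{2}] r2c2 is down to just 2, so r2c2=2.
Step 14. [r6c4∈{1}] r6c4's peers cover all but 1. So r6c4=1.
Step 15. [r2c1∈{4}] nothing but 4 survives at r2c1 ⇒ r2c1=4.
Step 16. [r4c3∈{4}] r4c3 is down to just 4. So r4c3=4.
Step 17. [r5c4∈{6}] nothing but 6 survives at r5c4, so r5c4=6.

Answer: 3 5 6 2 4 1 / 4 2 1 3 5 6 / 5 1 3 4 6 2 / 2 6 4 5 1 3 / 1 4 2 6 3 5 / 6 3 5 1 2 4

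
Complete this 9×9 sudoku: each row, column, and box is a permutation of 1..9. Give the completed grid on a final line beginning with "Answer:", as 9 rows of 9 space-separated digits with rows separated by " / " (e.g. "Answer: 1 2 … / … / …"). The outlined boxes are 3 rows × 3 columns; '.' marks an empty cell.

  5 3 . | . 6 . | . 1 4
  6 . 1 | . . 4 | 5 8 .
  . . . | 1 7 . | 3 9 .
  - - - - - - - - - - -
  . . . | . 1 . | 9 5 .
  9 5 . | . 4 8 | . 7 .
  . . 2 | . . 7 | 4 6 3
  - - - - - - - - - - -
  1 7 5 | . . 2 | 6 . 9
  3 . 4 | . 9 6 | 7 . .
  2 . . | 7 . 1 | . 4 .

Step 1. [r8c2∈{8}] r8c2 has the single candidate 8. So r8c2=8.
Step 2. [r9c5∈{3,5,8}] 3 has one home in row 9: r9c5 ⇒ r9c5=3.
Step 3. [r4c9∈{2,8}] across box 6, 8 lands solely at r4c9. So r4c9=8.
Step 4. [r4c4∈{2,3,6}] across row 4, 2 lands solely at r4c4 ⇒ r4c4=2.
Step 5. [r8c9∈{1,2,5}] in row 8, 1 fits only at r8c9, so r8c9=1.
Step 6. [r1c6∈{9}] nothing but 9 survives at r1c6, so r1c6=9.
Step 7. [r1c7∈{2}] nothing but 2 survives at r1c7, so r1c7=2.
Step 8. [r3c3∈{8}] only 8 remains possible at r3c3 ⇒ r3c3=8.
Step 9. [r4c1∈{4,7}] across col 1, 7 lands solely at r4c1 ⇒ r4c1=7.
Step 10. [r3c2∈{2,4}] across row 3, 2 lands solely at r3c2, so r3c2=2.
Step 11. [r4c6∈{3}] r4c6 has the single candidate 3. So r4c6=3.
Step 12. [r4c3∈{6}] only 6 remains possible at r4c3, so r4c3=6.
Step 13. [r2c2∈{9}] only 9 remains possible at r2c2. So r2c2=9.
Step 14. [r8c4∈{5}] r8c4 has the single candidate 5, so r8c4=5.
Step 15. [r7c4∈{4,8}] 4 has one home in row 7: r7c4, so r7c4=4.
Step 16. [r3c1∈{4}] only 4 remains possible at r3c1 ⇒ r3c1=4.
Step 17. [r8c8∈{2}] r8c8 is down to just 2. So r8c8=2.
Step 18. [r5c4∈{6}] nothing but 6 survives at r5c4 ⇒ r5c4=6.
Step 19. [r2c9∈{7}] r2c9 has the single candidate 7. So r2c9=7.
Step 20. [r5c3∈{3}] nothing but 3 survives at r5c3, so r5c3=3.
Step 21. [r1c4∈{8}] nothing but 8 survives at r1c4 ⇒ r1c4=8.
Step 22. [r6c1∈{8}] r6c1 has the single candidate 8, so r6c1=8.
Step 23. [r3c6∈{5}] only 5 remains possible at r3c6, so r3c6=5.
Step 24. [r5c7∈{1}] r5c7 is down to just 1. So r5c7=1.
Step 25. [r9c7∈{8}] r9c7's peers cover all but 8, so r9c7=8.
Step 26. [r6c4∈{9}] r6c4 has the single candidate 9. So r6c4=9.
Step 27. [r2c4∈{3}] r2c4's peers cover all but 3. So r2c4=3.
Step 28. [r9c9∈{5}] only 5 remains possible at r9c9 ⇒ r9c9=5.
Step 29. [r5c9∈{2}] r5c9 has the single candidate 2. So r5c9=2.
Step 30. [r2c5∈{2}] only 2 remains possible at r2c5 ⇒ r2c5=2.
Step 31. [r6c5∈{5}] r6c5's peers cover all but 5. So r6c5=5.
Step 32. [r3c9∈{6}] nothing but 6 survives at r3c9 ⇒ r3c9=6.
Step 33. [r7c8∈{3}] nothing but 3 survives at r7c8, so r7c8=3.
Step 34. [r9c3∈{9}] r9c3 is down to just 9 ⇒ r9c3=9.
Step 35. [r1c3∈{7}] r1c3 has the single candidate 7, so r1c3=7.
Step 36. [r9c2∈{6}] nothing but 6 survives at r9c2. So r9c2=6.
Step 37. [r6c2∈{1}] r6c2 has the single candidate 1, so r6c2=1.
Step 38. [r4c2∈{4}] nothing but 4 survives at r4c2 ⇒ r4c2=4.
Step 39. [r7c5∈{8}] nothing but 8 survives at r7c5 ⇒ r7c5=8.

Answer: 5 3 7 8 6 9 2 1 4 / 6 9 1 3 2 4 5 8 7 / 4 2 8 1 7 5 3 9 6 / 7 4 6 2 1 3 9 5 8 / 9 5 3 6 4 8 1 7 2 / 8 1 2 9 5 7 4 6 3 / 1 7 5 4 8 2 6 3 9 / 3 8 4 5 9 6 7 2 1 / 2 6 9 7 3 1 8 4 5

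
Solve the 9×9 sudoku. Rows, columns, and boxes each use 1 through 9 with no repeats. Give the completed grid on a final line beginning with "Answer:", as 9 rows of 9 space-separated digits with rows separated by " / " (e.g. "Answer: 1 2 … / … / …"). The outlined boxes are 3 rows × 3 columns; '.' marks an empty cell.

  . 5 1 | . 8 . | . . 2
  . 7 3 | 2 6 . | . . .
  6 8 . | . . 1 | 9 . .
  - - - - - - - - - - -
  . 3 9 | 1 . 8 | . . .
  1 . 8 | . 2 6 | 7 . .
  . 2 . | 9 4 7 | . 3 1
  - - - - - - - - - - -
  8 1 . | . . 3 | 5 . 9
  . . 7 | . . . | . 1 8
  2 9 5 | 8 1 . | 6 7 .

Step 1. [r9c6∈{4}] r9c6 is down to just 4. So r9c6=4.
Step 2. [r4c5∈{5}] only 5 remains possible at r4c5. So r4c5=5.
Step 3. [r1c4∈{3,4,7}] row 1 places 7 nowhere but r1c4 ⇒ r1c4=7.
Step 4. [r3c4∈{3,4,5}] across col 4, 4 lands solely at r3c4 ⇒ r3c4=4.
Step 5. [r7c3∈{4,6}] in col 3, 4 fits only at r7c3. So r7c3=4.
Step 6. [r8c7∈{2,3,4}] row 8 places 4 nowhere but r8c7 ⇒ r8c7=4.
Step 7. [r3c8∈{5}] nothing but 5 survives at r3c8 ⇒ r3c8=5.
Step 8. [r2c9∈{4}] only 4 remains possible at r2c9 ⇒ r2c9=4.
Step 9. [r1c6∈{9}] only 9 remains possible at r1c6. So r1c6=9.
Step 10. [r8c4∈{5,6}] in col 4, 5 fits only at r8c4 ⇒ r8c4=5.
Step 11. [r5c2∈{4}] only 4 remains possible at r5c2. So r5c2=4.
Step 12. [r4c8∈{2,4,6}] across row 4, 4 lands solely at r4c8. So r4c8=4.
Step 13. [r9c9∈{3}] r9c9 has the single candidate 3 ⇒ r9c9=3.
Step 14. [r2c8∈{8}] only 8 remains possible at r2c8. So r2c8=8.
Step 15. [r3c3∈{2}] r3c3 has the single candidate 2. So r3c3=2.
Step 16. [r8c5∈{9}] r8c5's peers cover all but 9 ⇒ r8c5=9.
Step 17. [r2c6∈{5}] only 5 remains possible at r2c6, so r2c6=5.
Step 18. [r5c8∈{9}] r5c8 is down to just 9. So r5c8=9.
Step 19. [r6c3∈{6}] r6c3's peers cover all but 6. So r6c3=6.
Step 20. [r5c4∈{3}] r5c4 has the single candidate 3. So r5c4=3.
Step 21. [r2c7∈{1}] r2c7 has the single candidate 1 ⇒ r2c7=1.
Step 22. [r1c1∈{4}] r1c1 is down to just 4. So r1c1=4.
Step 23. [r8c2∈{6}] nothing but 6 survives at r8c2 ⇒ r8c2=6.
Step 24. [r4c1∈{7}] nothing but 7 survives at r4c1, so r4c1=7.
Step 25. [r8c1∈{3}] only 3 remains possible at r8c1 ⇒ r8c1=3.
Step 26. [r4c9∈{6}] only 6 remains possible at r4c9. So r4c9=6.
Step 27. [r3c9∈{7}] only 7 remains possible at r3c9 ⇒ r3c9=7.
Step 28. [r1c7∈{3}] only 3 remains possible at r1c7. So r1c7=3.
Step 29. [r8c6∈{2}] only 2 remains possible at r8c6. So r8c6=2.
Step 30. [r6c7∈{8}] r6c7's peers cover all but 8 ⇒ r6c7=8.
Step 31. [r1c8∈{6}] nothing but 6 survives at r1c8, so r1c8=6.
Step 32. [r7c8∈{2}] r7c8's peers cover all but 2, so r7c8=2.
Step 33. [r7c4∈{6}] r7c4's peers cover all but 6, so r7c4=6.
Step 34. [r7c5∈{7}] r7c5's peers cover all but 7 ⇒ r7c5=7.
Step 35. [r3c5∈{3}] r3c5 is down to just 3 ⇒ r3c5=3.
Step 36. [r6c1∈{5}] r6c1's peers cover all but 5 ⇒ r6c1=5.
Step 37. [r2c1∈{9}] only 9 remains possible at r2c1 ⇒ r2c1=9.
Step 38. [r4c7∈{2}] r4c7 is down to just 2, so r4c7=2.
Step 39. [r5c9∈{5}] r5c9's peers cover all but 5, so r5c9=5.

Answer: 4 5 1 7 8 9 3 6 2 / 9 7 3 2 6 5 1 8 4 / 6 8 2 4 3 1 9 5 7 / 7 3 9 1 5 8 2 4 6 / 1 4 8 3 2 6 7 9 5 / 5 2 6 9 4 7 8 3 1 / 8 1 4 6 7 3 5 2 9 / 3 6 7 5 9 2 4 1 8 / 2 9 5 8 1 4 6 7 3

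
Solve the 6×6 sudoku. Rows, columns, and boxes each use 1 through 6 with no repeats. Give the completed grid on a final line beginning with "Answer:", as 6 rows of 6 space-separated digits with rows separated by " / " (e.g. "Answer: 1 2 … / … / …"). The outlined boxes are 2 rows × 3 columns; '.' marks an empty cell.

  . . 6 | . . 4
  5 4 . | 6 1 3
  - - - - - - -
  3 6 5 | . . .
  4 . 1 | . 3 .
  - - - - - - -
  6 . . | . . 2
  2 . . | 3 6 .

Step 1. [r1c2∈{1,2,3}] r1c2 is the only open cell in row 1 admitting 3 ⇒ r1c2=3.
Step 2. [r3c6∈{1}] only 1 remains possible at r3c6 ⇒ r3c6=1.
Step 3. [r6c6∈{5}] r6c6 is down to just 5, so r6c6=5.
Step 4. [r5c5∈{4}] nothing but 4 survives at r5c5, so r5c5=4.
Step 5. [r3c5∈{2}] r3c5 is down to just 2 ⇒ r3c5=2.
Step 6. [r5c2∈{1,5}] row 5 places 5 nowhere but r5c2 ⇒ r5c2=5.
Step 7. [r1c5∈{5}] only 5 remains possible at r1c5. So r1c5=5.
Step 8. [r4c6∈{6}] r4c6 is down to just 6. So r4c6=6.
Step 9. [r4c2∈{2}] only 2 remains possible at r4c2, so r4c2=2.
Step 10. [r5c4∈{1}] nothing but 1 survives at r5c4 ⇒ r5c4=1.
Step 11. [r6c2∈{1}] r6c2 has the single candidate 1. So r6c2=1.
Step 12. [r1c4∈{2}] only 2 remains possible at r1c4 ⇒ r1c4=2.
Step 13. [r2c3∈{2}] only 2 remains possible at r2c3, so r2c3=2.
Step 14. [r1c1∈{1}] r1c1 has the single candidate 1, so r1c1=1.
Step 15. [r6c3∈{4}] r6c3 is down to just 4. So r6c3=4.
Step 16. [r4c4∈{5}] r4c4 has the single candidate 5, so r4c4=5.
Step 17. [r5c3∈{3}] nothing but 3 survives at r5c3 ⇒ r5c3=3.
Step 18. [r3c4∈{4}] only 4 remains possible at r3c4 ⇒ r3c4=4.

Answer: 1 3 6 2 5 4 / 5 4 2 6 1 3 / 3 6 5 4 2 1 / 4 2 1 5 3 6 / 6 5 3 1 4 2 / 2 1 4 3 6 5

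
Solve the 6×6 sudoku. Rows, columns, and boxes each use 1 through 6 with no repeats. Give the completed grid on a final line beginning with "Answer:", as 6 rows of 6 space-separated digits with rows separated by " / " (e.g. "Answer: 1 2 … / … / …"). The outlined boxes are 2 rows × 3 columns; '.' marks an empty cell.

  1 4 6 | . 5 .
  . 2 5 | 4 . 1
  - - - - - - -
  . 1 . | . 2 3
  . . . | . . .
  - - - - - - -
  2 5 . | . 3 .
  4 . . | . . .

Step 1. [r6c2∈{3,6}] in box 5, 6 fits only at r6c2. So r6c2=6.
Step 2. [r4c5∈{1,4,6}] 4 has one home in col 5: r4c5 ⇒ r4c5=4.
Step 3. [r4c4∈{1,5,6}] across row 4, 1 lands solely at r4c4. So r4c4=1.
Step 4. [r1c6∈{2}] r1c6's peers cover all but 2. So r1c6=2.
Step 5. [r6c3∈{1,3}] row 6 places 3 nowhere but r6c3, so r6c3=3.
Step 6. [r5c4∈{6}] r5c4 is down to just 6, so r5c4=6.
Step 7. [r3c4∈{5}] r3c4's peers cover all but 5. So r3c4=5.
Step 8. [r4c1∈{3,5,6}] row 4 places 5 nowhere but r4c1 ⇒ r4c1=5.
Step 9. [r1c4∈{3}] only 3 remains possible at r1c4 ⇒ r1c4=3.
Step 10. [r2c1∈{3}] r2c1 is down to just 3 ⇒ r2c1=3.
Step 11. [r4c2∈{3}] nothing but 3 survives at r4c2. So r4c2=3.
Step 12. [r2c5∈{6}] r2c5's peers cover all but 6. So r2c5=6.
Step 13. [r5c3∈{1}] r5c3 is down to just 1, so r5c3=1.
Step 14. [r3c1∈{6}] r3c1 is down to just 6 ⇒ r3c1=6.
Step 15. [r5c6∈{4}] r5c6 has the single candidate 4. So r5c6=4.
Step 16. [r6c6∈{5}] r6c6 has the single candidate 5. So r6c6=5.
Step 17. [r4c3∈{2}] only 2 remains possible at r4c3, so r4c3=2.
Step 18. [r3c3∈{4}] nothing but 4 survives at r3c3, so r3c3=4.
Step 19. [r6c4∈{2}] nothing but 2 survives at r6c4. So r6c4=2.
Step 20. [r6c5∈{1}] r6c5 has the single candidate 1 ⇒ r6c5=1.
Step 21. [r4c6∈{6}] r4c6 is down to just 6, so r4c6=6.

Answer: 1 4 6 3 5 2 / 3 2 5 4 6 1 / 6 1 4 5 2 3 / 5 3 2 1 4 6 / 2 5 1 6 3 4 / 4 6 3 2 1 5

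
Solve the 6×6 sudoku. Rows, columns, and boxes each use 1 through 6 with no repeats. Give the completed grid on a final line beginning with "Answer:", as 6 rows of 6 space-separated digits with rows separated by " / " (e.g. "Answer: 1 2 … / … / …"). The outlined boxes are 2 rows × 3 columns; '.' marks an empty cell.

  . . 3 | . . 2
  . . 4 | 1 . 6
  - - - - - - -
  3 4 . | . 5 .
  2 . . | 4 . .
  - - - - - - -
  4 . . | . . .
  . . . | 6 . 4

Step 1. [r5c4∈{2,3,5}] in col 4, 3 fits only at r5c4. So r5c4=3.
Step 2. [r3c3∈{1,6}] in row 3, 6 fits only at r3c3, so r3c3=6.
Step 3. [r5c2∈{1,2,5,6}] row 5 places 6 nowhere but r5c2, so r5c2=6.
Step 4. [r2c1∈{5}] only 5 remains possible at r2c1, so r2c1=5.
Step 5. [r6c1∈{1}] r6c1's peers cover all but 1. So r6c1=1.
Step 6. [r4c3∈{1,5}] across col 3, 1 lands solely at r4c3. So r4c3=1.
Step 7. [r6c5∈{2}] nothing but 2 survives at r6c5 ⇒ r6c5=2.
Step 8. [r6c3∈{5}] nothing but 5 survives at r6c3, so r6c3=5.
Step 9. [r5c6∈{1,5}] row 5 places 5 nowhere but r5c6. So r5c6=5.
Step 10. [r2c5∈{3}] nothing but 3 survives at r2c5 ⇒ r2c5=3.
Step 11. [r1c4∈{5}] nothing but 5 survives at r1c4. So r1c4=5.
Step 12. [r4c5∈{6}] nothing but 6 survives at r4c5. So r4c5=6.
Step 13. [r4c6∈{3}] only 3 remains possible at r4c6, so r4c6=3.
Step 14. [r1c5∈{4}] r1c5 is down to just 4, so r1c5=4.
Step 15. [r3c6∈{1}] r3c6's peers cover all but 1 ⇒ r3c6=1.
Step 16. [r5c5∈{1}] r5c5 is down to just 1 ⇒ r5c5=1.
Step 17. [r5c3∈{2}] r5c3's peers cover all but 2, so r5c3=2.
Step 18. [r1c2∈{1}] nothing but 1 survives at r1c2, so r1c2=1.
Step 19. [r4c2∈{5}] nothing but 5 survives at r4c2 ⇒ r4c2=5.
Step 20. [r3c4∈{2}] only 2 remains possible at r3c4 ⇒ r3c4=2.
Step 21. [r1c1∈{6}] r1c1's peers cover all but 6 ⇒ r1c1=6.
Step 22. [r6c2∈{3}] only 3 remains possible at r6c2, so r6c2=3.
Step 23. [r2c2∈{2}] only 2 remains possible at r2c2, so r2c2=2.

Answer: 6 1 3 5 4 2 / 5 2 4 1 3 6 / 3 4 6 2 5 1 / 2 5 1 4 6 3 / 4 6 2 3 1 5 / 1 3 5 6 2 4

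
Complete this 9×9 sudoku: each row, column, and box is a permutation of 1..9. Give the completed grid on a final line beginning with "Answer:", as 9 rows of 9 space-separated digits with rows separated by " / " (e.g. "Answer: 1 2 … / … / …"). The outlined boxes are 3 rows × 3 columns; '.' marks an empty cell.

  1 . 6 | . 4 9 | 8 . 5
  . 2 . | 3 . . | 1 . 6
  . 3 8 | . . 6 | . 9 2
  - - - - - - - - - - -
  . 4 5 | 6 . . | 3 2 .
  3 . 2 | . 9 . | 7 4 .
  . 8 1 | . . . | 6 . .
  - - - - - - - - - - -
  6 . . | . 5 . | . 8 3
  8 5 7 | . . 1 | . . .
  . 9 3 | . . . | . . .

Step 1. [r9c9∈{1,4,7}] col 9 places 7 nowhere but r9c9 ⇒ r9c9=7.
Step 2. [r9c1∈{2,4}] in col 1, 2 fits only at r9c1 ⇒ r9c1=2.
Step 3. [r8c9∈{4,9}] col 9 places 4 nowhere but r8c9 ⇒ r8c9=4.
Step 4. [r6c6∈{2,3,4,5,7}] across col 6, 3 lands solely at r6c6, so r6c6=3.
Step 5. [r7c6∈{2,4,7}] r7c6 is the only open cell in col 6 admitting 2, so r7c6=2.
Step 6. [r7c4∈{4,7,9}] in row 7, 7 fits only at r7c4. So r7c4=7.
Step 7. [r2c8∈{7}] only 7 remains possible at r2c8. So r2c8=7.
Step 8. [r3c5∈{1,7}] r3c5 is the only open cell in box 2 admitting 7, so r3c5=7.
Step 9. [r2c5∈{8}] r2c5 has the single candidate 8 ⇒ r2c5=8.
Step 10. [r6c4∈{2,4,5}] across row 6, 4 lands solely at r6c4. So r6c4=4.
Step 11. [r2c6∈{5}] r2c6 is down to just 5. So r2c6=5.
Step 12. [r5c6∈{8}] nothing but 8 survives at r5c6, so r5c6=8.
Step 13. [r4c5∈{1}] only 1 remains possible at r4c5. So r4c5=1.
Step 14. [r6c1∈{7,9}] 7 has one home in row 6: r6c1, so r6c1=7.
Step 15. [r8c8∈{6}] r8c8 has the single candidate 6 ⇒ r8c8=6.
Step 16. [r4c1∈{9}] nothing but 9 survives at r4c1, so r4c1=9.
Step 17. [r2c1∈{4}] r2c1 is down to just 4, so r2c1=4.
Step 18. [r9c7∈{5}] only 5 remains possible at r9c7. So r9c7=5.
Step 19. [r8c4∈{9}] r8c4's peers cover all but 9, so r8c4=9.
Step 20. [r6c8∈{5}] nothing but 5 survives at r6c8, so r6c8=5.
Step 21. [r8c5∈{3}] r8c5's peers cover all but 3. So r8c5=3.
Step 22. [r5c2∈{6}] only 6 remains possible at r5c2, so r5c2=6.
Step 23. [r1c2∈{7}] r1c2's peers cover all but 7, so r1c2=7.
Step 24. [r9c4∈{8}] only 8 remains possible at r9c4 ⇒ r9c4=8.
Step 25. [r9c6∈{4}] r9c6's peers cover all but 4 ⇒ r9c6=4.
Step 26. [r2c3∈{9}] r2c3 has the single candidate 9. So r2c3=9.
Step 27. [r8c7∈{2}] r8c7's peers cover all but 2. So r8c7=2.
Step 28. [r9c5∈{6}] nothing but 6 survives at r9c5. So r9c5=6.
Step 29. [r3c7∈{4}] r3c7's peers cover all but 4 ⇒ r3c7=4.
Step 30. [r1c4∈{2}] r1c4's peers cover all but 2, so r1c4=2.
Step 31. [r3c4∈{1}] only 1 remains possible at r3c4 ⇒ r3c4=1.
Step 32. [r7c2∈{1}] only 1 remains possible at r7c2 ⇒ r7c2=1.
Step 33. [r5c4∈{5}] only 5 remains possible at r5c4. So r5c4=5.
Step 34. [r1c8∈{3}] nothing but 3 survives at r1c8, so r1c8=3.
Step 35. [r4c9∈{8}] r4c9 has the single candidate 8. So r4c9=8.
Step 36. [r5c9∈{1}] r5c9 is down to just 1 ⇒ r5c9=1.
Step 37. [r6c9∈{9}] r6c9's peers cover all but 9 ⇒ r6c9=9.
Step 38. [r7c7∈{9}] nothing but 9 survives at r7c7. So r7c7=9.
Step 39. [r3c1∈{5}] r3c1 is down to just 5, so r3c1=5.
Step 40. [r6c5∈{2}] only 2 remains possible at r6c5 ⇒ r6c5=2.
Step 41. [r7c3∈{4}] nothing but 4 survives at r7c3. So r7c3=4.
Step 42. [r9c8∈{1}] nothing but 1 survives at r9c8. So r9c8=1.
Step 43. [r4c6∈{7}] r4c6 has the single candidate 7, so r4c6=7.

Answer: 1 7 6 2 4 9 8 3 5 / 4 2 9 3 8 5 1 7 6 / 5 3 8 1 7 6 4 9 2 / 9 4 5 6 1 7 3 2 8 / 3 6 2 5 9 8 7 4 1 / 7 8 1 4 2 3 6 5 9 / 6 1 4 7 5 2 9 8 3 / 8 5 7 9 3 1 2 6 4 / 2 9 3 8 6 4 5 1 7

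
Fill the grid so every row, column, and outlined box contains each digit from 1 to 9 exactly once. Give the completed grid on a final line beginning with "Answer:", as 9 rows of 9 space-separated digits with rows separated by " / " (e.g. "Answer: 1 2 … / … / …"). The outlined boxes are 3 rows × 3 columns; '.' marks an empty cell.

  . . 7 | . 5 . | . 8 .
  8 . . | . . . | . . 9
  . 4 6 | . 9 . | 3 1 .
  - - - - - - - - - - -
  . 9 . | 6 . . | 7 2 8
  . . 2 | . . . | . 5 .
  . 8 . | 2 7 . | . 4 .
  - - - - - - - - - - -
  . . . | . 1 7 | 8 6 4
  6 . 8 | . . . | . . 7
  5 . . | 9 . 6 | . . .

Step 1. [r8c7∈{1,2,5,9}] in box 9, 5 fits only at r8c7. So r8c7=5.
Step 2. [r8c2∈{1,2,3}] r8c2 is the only open cell in row 8 admitting 1, so r8c2=1.
Step 3. [r3c1∈{2}] nothing but 2 survives at r3c1 ⇒ r3c1=2.
Step 4. [r1c2∈{3}] r1c2 is down to just 3 ⇒ r1c2=3.
Step 5. [r9c8∈{3}] r9c8 has the single candidate 3 ⇒ r9c8=3.
Step 6. [r5c1∈{1,3,4,7}] 7 has one home in col 1: r5c1 ⇒ r5c1=7.
Step 7. [r4c1∈{1,3,4}] 4 has one home in col 1: r4c1 ⇒ r4c1=4.
Step 8. [r4c5∈{3}] nothing but 3 survives at r4c5. So r4c5=3.
Step 9. [r2c5∈{2,4,6}] in col 5, 6 fits only at r2c5, so r2c5=6.
Step 10. [r9c5∈{2,4,8}] 8 has one home in row 9: r9c5, so r9c5=8.
Step 11. [r5c5∈{4}] r5c5's peers cover all but 4, so r5c5=4.
Step 12. [r5c9∈{1,3,6}] in row 5, 3 fits only at r5c9 ⇒ r5c9=3.
Step 13. [r3c6∈{8}] r3c6's peers cover all but 8, so r3c6=8.
Step 14. [r7c3∈{3,9}] 9 has one home in col 3: r7c3, so r7c3=9.
Step 15. [r6c3∈{1,3,5}] r6c3 is the only open cell in col 3 admitting 3. So r6c3=3.
Step 16. [r6c1∈{1}] r6c1 is down to just 1 ⇒ r6c1=1.
Step 17. [r5c7∈{1,6,9}] r5c7 is the only open cell in box 6 admitting 1 ⇒ r5c7=1.
Step 18. [r9c7∈{2}] r9c7 is down to just 2, so r9c7=2.
Step 19. [r2c6∈{1,2,3,4}] r2c6 is the only open cell in row 2 admitting 2, so r2c6=2.
Step 20. [r2c4∈{1,3,4,7}] row 2 places 3 nowhere but r2c4 ⇒ r2c4=3.
Step 21. [r6c6∈{5,9}] 5 has one home in row 6: r6c6. So r6c6=5.
Step 22. [r6c9∈{6}] r6c9 has the single candidate 6, so r6c9=6.
Step 23. [r8c4∈{4}] r8c4 is down to just 4, so r8c4=4.
Step 24. [r1c6∈{1,4}] across col 6, 4 lands solely at r1c6 ⇒ r1c6=4.
Step 25. [r2c2∈{5}] r2c2's peers cover all but 5. So r2c2=5.
Step 26. [r7c2∈{2}] only 2 remains possible at r7c2. So r7c2=2.
Step 27. [r2c3∈{1}] r2c3's peers cover all but 1, so r2c3=1.
Step 28. [r9c2∈{7}] r9c2 is down to just 7, so r9c2=7.
Step 29. [r3c9∈{5}] r3c9 is down to just 5. So r3c9=5.
Step 30. [r1c4∈{1}] r1c4's peers cover all but 1, so r1c4=1.
Step 31. [r9c9∈{1}] only 1 remains possible at r9c9 ⇒ r9c9=1.
Step 32. [r7c4∈{5}] r7c4 has the single candidate 5, so r7c4=5.
Step 33. [r8c8∈{9}] r8c8's peers cover all but 9. So r8c8=9.
Step 34. [r7c1∈{3}] r7c1 has the single candidate 3 ⇒ r7c1=3.
Step 35. [r3c4∈{7}] r3c4's peers cover all but 7. So r3c4=7.
Step 36. [r2c7∈{4}] r2c7's peers cover all but 4 ⇒ r2c7=4.
Step 37. [r4c6∈{1}] only 1 remains possible at r4c6. So r4c6=1.
Step 38. [r6c7∈{9}] only 9 remains possible at r6c7, so r6c7=9.
Step 39. [r4c3∈{5}] r4c3's peers cover all but 5. So r4c3=5.
Step 40. [r5c4∈{8}] r5c4 has the single candidate 8, so r5c4=8.
Step 41. [r1c9∈{2}] only 2 remains possible at r1c9 ⇒ r1c9=2.
Step 42. [r9c3∈{4}] only 4 remains possible at r9c3 ⇒ r9c3=4.
Step 43. [r1c1∈{9}] r1c1 is down to just 9, so r1c1=9.
Step 44. [r5c6∈{9}] nothing but 9 survives at r5c6 ⇒ r5c6=9.
Step 45. [r1c7∈{6}] only 6 remains possible at r1c7, so r1c7=6.
Step 46. [r2c8∈{7}] only 7 remains possible at r2c8. So r2c8=7.
Step 47. [r5c2∈{6}] nothing but 6 survives at r5c2. So r5c2=6.
Step 48. [r8c5∈{2}] nothing but 2 survives at r8c5 ⇒ r8c5=2.
Step 49. [r8c6∈{3}] r8c6 is down to just 3, so r8c6=3.

Answer: 9 3 7 1 5 4 6 8 2 / 8 5 1 3 6 2 4 7 9 / 2 4 6 7 9 8 3 1 5 / 4 9 5 6 3 1 7 2 8 / 7 6 2 8 4 9 1 5 3 / 1 8 3 2 7 5 9 4 6 / 3 2 9 5 1 7 8 6 4 / 6 1 8 4 2 3 5 9 7 / 5 7 4 9 8 6 2 3 1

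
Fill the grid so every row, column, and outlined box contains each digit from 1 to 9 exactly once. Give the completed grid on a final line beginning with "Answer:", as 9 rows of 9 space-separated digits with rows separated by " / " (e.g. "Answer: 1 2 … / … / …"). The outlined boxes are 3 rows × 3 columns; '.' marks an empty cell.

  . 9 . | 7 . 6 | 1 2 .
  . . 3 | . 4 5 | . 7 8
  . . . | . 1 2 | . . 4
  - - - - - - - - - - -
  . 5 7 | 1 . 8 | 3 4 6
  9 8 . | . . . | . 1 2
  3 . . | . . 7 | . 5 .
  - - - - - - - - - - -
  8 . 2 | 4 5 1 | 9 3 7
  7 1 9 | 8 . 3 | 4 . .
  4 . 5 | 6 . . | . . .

Step 1. [r6c4∈{2,9}] r6c4 is the only open cell in col 4 admitting 2, so r6c4=2.
Step 2. [r2c7∈{6}] only 6 remains possible at r2c7, so r2c7=6.
Step 3. [r1c3∈{4,8}] across row 1, 4 lands solely at r1c3. So r1c3=4.
Step 4. [r5c3∈{6}] r5c3's peers cover all but 6. So r5c3=6.
Step 5. [r3c4∈{3,9}] across row 3, 3 lands solely at r3c4, so r3c4=3.
Step 6. [r3c1∈{5,6}] 6 has one home in col 1: r3c1, so r3c1=6.
Step 7. [r4c5∈{9}] only 9 remains possible at r4c5 ⇒ r4c5=9.
Step 8. [r9c7∈{2,8}] in col 7, 2 fits only at r9c7. So r9c7=2.
Step 9. [r1c9∈{3,5}] r1c9 is the only open cell in row 1 admitting 3 ⇒ r1c9=3.
Step 10. [r2c1∈{1,2}] in row 2, 1 fits only at r2c1, so r2c1=1.
Step 11. [r6c2∈{4}] r6c2 has the single candidate 4. So r6c2=4.
Step 12. [r4c1∈{2}] r4c1 is down to just 2 ⇒ r4c1=2.
Step 13. [r8c8∈{6}] nothing but 6 survives at r8c8, so r8c8=6.
Step 14. [r6c7∈{8}] r6c7's peers cover all but 8 ⇒ r6c7=8.
Step 15. [r9c8∈{8}] only 8 remains possible at r9c8 ⇒ r9c8=8.
Step 16. [r5c6∈{4}] r5c6 has the single candidate 4 ⇒ r5c6=4.
Step 17. [r1c5∈{8}] nothing but 8 survives at r1c5 ⇒ r1c5=8.
Step 18. [r3c3∈{8}] nothing but 8 survives at r3c3 ⇒ r3c3=8.
Step 19. [r6c9∈{9}] r6c9's peers cover all but 9. So r6c9=9.
Step 20. [r8c5∈{2}] r8c5 has the single candidate 2, so r8c5=2.
Step 21. [r9c2∈{3}] nothing but 3 survives at r9c2 ⇒ r9c2=3.
Step 22. [r2c4∈{9}] nothing but 9 survives at r2c4. So r2c4=9.
Step 23. [r7c2∈{6}] r7c2 has the single candidate 6, so r7c2=6.
Step 24. [r3c8∈{9}] r3c8's peers cover all but 9. So r3c8=9.
Step 25. [r6c3∈{1}] r6c3 is down to just 1 ⇒ r6c3=1.
Step 26. [r9c6∈{9}] r9c6's peers cover all but 9. So r9c6=9.
Step 27. [r8c9∈{5}] only 5 remains possible at r8c9. So r8c9=5.
Step 28. [r2c2∈{2}] r2c2 has the single candidate 2, so r2c2=2.
Step 29. [r9c9∈{1}] only 1 remains possible at r9c9 ⇒ r9c9=1.
Step 30. [r6c5∈{6}] r6c5 is down to just 6. So r6c5=6.
Step 31. [r5c7∈{7}] nothing but 7 survives at r5c7. So r5c7=7.
Step 32. [r9c5∈{7}] r9c5's peers cover all but 7, so r9c5=7.
Step 33. [r3c7∈{5}] r3c7's peers cover all but 5. So r3c7=5.
Step 34. [r5c5∈{3}] nothing but 3 survives at r5c5. So r5c5=3.
Step 35. [r1c1∈{5}] nothing but 5 survives at r1c1, so r1c1=5.
Step 36. [r3c2∈{7}] nothing but 7 survives at r3c2, so r3c2=7.
Step 37. [r5c4∈{5}] nothing but 5 survives at r5c4 ⇒ r5c4=5.

Answer: 5 9 4 7 8 6 1 2 3 / 1 2 3 9 4 5 6 7 8 / 6 7 8 3 1 2 5 9 4 / 2 5 7 1 9 8 3 4 6 / 9 8 6 5 3 4 7 1 2 / 3 4 1 2 6 7 8 5 9 / 8 6 2 4 5 1 9 3 7 / 7 1 9 8 2 3 4 6 5 / 4 3 5 6 7 9 2 8 1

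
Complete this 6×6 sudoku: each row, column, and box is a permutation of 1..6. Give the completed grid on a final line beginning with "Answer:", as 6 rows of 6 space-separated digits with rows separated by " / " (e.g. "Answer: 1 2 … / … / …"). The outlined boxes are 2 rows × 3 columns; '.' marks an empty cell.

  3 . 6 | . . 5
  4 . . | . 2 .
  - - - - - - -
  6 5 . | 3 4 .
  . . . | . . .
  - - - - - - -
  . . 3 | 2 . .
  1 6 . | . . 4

Step 1. [r1c5∈{1}] r1c5 is down to just 1, so r1c5=1.
Step 2. [r4c4∈{1,5,6}] in col 4, 1 fits only at r4c4, so r4c4=1.
Step 3. [r4c1∈{2}] r4c1 is down to just 2, so r4c1=2.
Step 4. [r4c5∈{5,6}] r4c5 is the only open cell in row 4 admitting 5, so r4c5=5.
Step 5. [r2c3∈{1,5}] in row 2, 5 fits only at r2c3 ⇒ r2c3=5.
Step 6. [r4c6∈{6}] r4c6 is down to just 6. So r4c6=6.
Step 7. [r4c3∈{4}] r4c3 is down to just 4 ⇒ r4c3=4.
Step 8. [r1c2∈{2}] only 2 remains possible at r1c2. So r1c2=2.
Step 9. [r5c6∈{1}] only 1 remains possible at r5c6 ⇒ r5c6=1.
Step 10. [r2c4∈{6}] only 6 remains possible at r2c4 ⇒ r2c4=6.
Step 11. [r4c2∈{3}] only 3 remains possible at r4c2, so r4c2=3.
Step 12. [r2c2∈{1}] r2c2 has the single candidate 1, so r2c2=1.
Step 13. [r2c6∈{3}] r2c6's peers cover all but 3 ⇒ r2c6=3.
Step 14. [r6c4∈{5}] r6c4's peers cover all but 5, so r6c4=5.
Step 15. [r6c5∈{3}] r6c5 has the single candidate 3. So r6c5=3.
Step 16. [r3c6∈{2}] nothing but 2 survives at r3c6. So r3c6=2.
Step 17. [r5c2∈{4}] nothing but 4 survives at r5c2, so r5c2=4.
Step 18. [r5c1∈{5}] r5c1 is down to just 5 ⇒ r5c1=5.
Step 19. [r1c4∈{4}] r1c4 has the single candidate 4 ⇒ r1c4=4.
Step 20. [r5c5∈{6}] r5c5 is down to just 6, so r5c5=6.
Step 21. [r3c3∈{1}] r3c3's peers cover all but 1, so r3c3=1.
Step 22. [r6c3∈{2}] nothing but 2 survives at r6c3 ⇒ r6c3=2.

Answer: 3 2 6 4 1 5 / 4 1 5 6 2 3 / 6 5 1 3 4 2 / 2 3 4 1 5 6 / 5 4 3 2 6 1 / 1 6 2 5 3 4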